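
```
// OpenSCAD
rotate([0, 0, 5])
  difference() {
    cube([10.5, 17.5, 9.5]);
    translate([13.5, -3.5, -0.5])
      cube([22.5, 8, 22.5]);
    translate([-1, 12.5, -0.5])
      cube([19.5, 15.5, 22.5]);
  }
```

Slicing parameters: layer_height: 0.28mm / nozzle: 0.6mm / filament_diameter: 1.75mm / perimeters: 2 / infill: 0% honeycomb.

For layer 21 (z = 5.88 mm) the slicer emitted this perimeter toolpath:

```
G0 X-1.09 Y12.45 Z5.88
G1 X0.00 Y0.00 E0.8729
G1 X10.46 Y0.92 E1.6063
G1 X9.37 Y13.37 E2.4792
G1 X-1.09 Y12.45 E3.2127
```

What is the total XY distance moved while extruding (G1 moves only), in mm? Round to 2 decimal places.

46.00 mm

Sum the Euclidean lengths of each G1 segment: total = 46.00 mm.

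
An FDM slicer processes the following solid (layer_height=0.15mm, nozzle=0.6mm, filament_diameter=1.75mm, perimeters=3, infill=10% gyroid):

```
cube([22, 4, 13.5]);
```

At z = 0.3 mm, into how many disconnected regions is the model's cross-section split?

1

At z = 0.3 mm: the cube is present — its section is the full 22×4 rectangle. The result has 1 disconnected region.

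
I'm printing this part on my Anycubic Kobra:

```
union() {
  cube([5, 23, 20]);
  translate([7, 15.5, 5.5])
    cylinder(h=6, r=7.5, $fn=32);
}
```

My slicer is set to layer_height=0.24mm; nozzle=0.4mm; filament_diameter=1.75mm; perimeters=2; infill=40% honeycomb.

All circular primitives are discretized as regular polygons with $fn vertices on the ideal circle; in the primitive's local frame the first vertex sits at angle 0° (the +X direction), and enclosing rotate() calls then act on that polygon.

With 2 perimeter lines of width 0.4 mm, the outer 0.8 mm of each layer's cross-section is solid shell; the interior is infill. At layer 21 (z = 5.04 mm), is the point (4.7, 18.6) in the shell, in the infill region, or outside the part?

At z = 5.04 mm: the 5×23 cube contributes its full rectangle; the cylinder at (7, 15.5) is not intersected at this z (z outside [5.5, 11.5]); Taking the union: only the 5×23 cube is present, so the union is just that shape — 1 connected region. Overall, the cross-section is a single solid region. The nearest boundary edge runs (5.00, 0.00)→(5.00, 23.00); distance from the point to it = 0.30 mm. The point is inside the cross-section, 0.30 mm from the nearest boundary — within the 0.8 mm shell band (2 × 0.4).

shell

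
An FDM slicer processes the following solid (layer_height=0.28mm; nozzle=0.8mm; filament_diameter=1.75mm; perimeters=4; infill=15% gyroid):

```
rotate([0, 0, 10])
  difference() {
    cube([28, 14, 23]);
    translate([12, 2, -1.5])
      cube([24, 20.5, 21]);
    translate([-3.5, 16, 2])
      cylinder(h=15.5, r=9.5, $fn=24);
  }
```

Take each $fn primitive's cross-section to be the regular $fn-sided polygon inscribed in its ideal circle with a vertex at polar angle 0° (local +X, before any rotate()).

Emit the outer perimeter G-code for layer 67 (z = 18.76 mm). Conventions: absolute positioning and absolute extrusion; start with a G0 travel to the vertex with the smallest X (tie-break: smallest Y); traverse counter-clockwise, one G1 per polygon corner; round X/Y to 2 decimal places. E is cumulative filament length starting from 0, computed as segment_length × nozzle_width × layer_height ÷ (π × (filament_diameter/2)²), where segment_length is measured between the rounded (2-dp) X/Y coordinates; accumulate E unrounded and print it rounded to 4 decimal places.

G0 X-2.43 Y13.79 Z18.76
G1 X0.00 Y0.00 E1.3040
G1 X27.57 Y4.86 E3.9112
G1 X27.23 Y6.83 E4.0973
G1 X11.47 Y4.05 E5.5877
G1 X9.39 Y15.87 E6.7054
G1 X-2.43 Y13.79 E7.8231

At z = 18.76 mm: the cube is present — its section is the full 28×14 rectangle; the 24×20.5 cube at (12, 2) contributes its full rectangle; the cylinder at (-3.5, 16) does not reach this height (z outside [2, 17.5]); Taking the first minus the rest: starting from the 28×14 cube, the 24×20.5 cube at (12, 2) partially overlaps it — only the 192.00 mm² overlap (of its 492.00 mm²) is removed, clipping the outline — 1 connected region; (whole slice rotated 10° about Z — lengths, areas and connectivity unchanged). The outline is a single polygon with 6 vertices. Extrusion per mm of travel: 0.8 × 0.28 / (π × 0.875²) = 0.093128. Accumulating E over each segment gives final E = 7.8231.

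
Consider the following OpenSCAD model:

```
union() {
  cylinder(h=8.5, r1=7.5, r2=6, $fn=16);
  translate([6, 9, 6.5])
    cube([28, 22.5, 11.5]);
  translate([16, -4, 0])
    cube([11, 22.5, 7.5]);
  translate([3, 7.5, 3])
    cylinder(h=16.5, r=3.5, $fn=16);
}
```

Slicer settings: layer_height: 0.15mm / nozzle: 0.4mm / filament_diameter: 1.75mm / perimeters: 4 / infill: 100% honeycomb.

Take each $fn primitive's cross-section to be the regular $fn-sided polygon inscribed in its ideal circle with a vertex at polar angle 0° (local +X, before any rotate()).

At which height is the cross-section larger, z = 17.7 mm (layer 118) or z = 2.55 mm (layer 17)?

layer 118 (z = 17.7 mm)

Layer 118 (z = 17.7): the cone is absent (z outside [0, 8.5]); the cube at (6, 9) (footprint 28×22.5) is included at this height (area 630.00 mm²); the cube at (16, -4) is not intersected at this z (z outside [0, 7.5]); the r=3.5 cylinder at (3, 7.5) gives a regular 16-gon of circumradius 3.5 (constant along its height) (area = (16/2)·3.500²·sin(360°/16) = 37.50 mm²); Merging all regions: the regions partially overlap — summed areas 667.50 mm² minus the doubly-counted overlap 0.01 mm² gives 667.49 mm² — area = 667.49 mm². So its area = 667.49 mm². Layer 17 (z = 2.55): the cone: at t=0.300 of its height the radius interpolates to r₁+(r₂−r₁)t = 7.050, giving a regular 16-gon of that circumradius (area = (16/2)·7.050²·sin(360°/16) = 152.16 mm²); the cube at (6, 9) is not intersected at this z (z outside [6.5, 18]); the cube at (16, -4) is present — its section is the full 11×22.5 rectangle (area 247.50 mm²); the cylinder at (3, 7.5) does not reach this height (z outside [3, 19.5]); Combining (union): the 2 present regions are separate (no shared area or edge), so areas and boundary lengths simply add and each stays a separate island — area = 399.66 mm². So its area = 399.66 mm². Layer 118 is larger (667.49 vs 399.66 mm²).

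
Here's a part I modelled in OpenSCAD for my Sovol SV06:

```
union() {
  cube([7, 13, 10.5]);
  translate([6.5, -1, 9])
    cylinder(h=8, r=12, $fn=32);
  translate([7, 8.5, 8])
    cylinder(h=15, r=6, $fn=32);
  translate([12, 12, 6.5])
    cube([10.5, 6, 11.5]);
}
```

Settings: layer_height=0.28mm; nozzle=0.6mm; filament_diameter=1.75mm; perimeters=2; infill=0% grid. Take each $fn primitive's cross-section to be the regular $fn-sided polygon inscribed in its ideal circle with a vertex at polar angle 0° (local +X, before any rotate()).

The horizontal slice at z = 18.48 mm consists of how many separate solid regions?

1

At z = 18.48 mm: the cube is absent (z outside [0, 10.5]); the cylinder at (6.5, -1) is absent (z outside [9, 17]); the cylinder at (7, 8.5): section is a regular 32-gon, circumradius r=6; the cube at (12, 12) is absent (z outside [6.5, 18]); Merging all regions: only the r=6 cylinder at (7, 8.5) is present, so the union is just that shape — 1 connected region. The result has 1 disconnected region.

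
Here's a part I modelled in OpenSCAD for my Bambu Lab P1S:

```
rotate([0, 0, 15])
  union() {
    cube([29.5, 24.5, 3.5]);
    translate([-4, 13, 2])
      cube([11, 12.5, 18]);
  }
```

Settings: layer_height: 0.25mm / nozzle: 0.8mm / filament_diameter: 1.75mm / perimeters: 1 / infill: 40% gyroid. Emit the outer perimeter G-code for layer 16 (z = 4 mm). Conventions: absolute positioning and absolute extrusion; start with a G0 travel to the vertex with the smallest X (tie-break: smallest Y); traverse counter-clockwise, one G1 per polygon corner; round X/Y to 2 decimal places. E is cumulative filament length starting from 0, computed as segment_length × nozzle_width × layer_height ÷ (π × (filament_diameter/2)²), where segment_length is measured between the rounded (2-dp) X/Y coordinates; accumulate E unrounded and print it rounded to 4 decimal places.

At z = 4 mm: the cube is absent (z outside [0, 3.5]); the 11×12.5 cube at (-4, 13) contributes its full rectangle; Taking the union: only the 11×12.5 cube at (-4, 13) is present, so the union is just that shape — 1 connected region; (rotated 15° about Z; rotation is an isometry so areas/perimeters/island counts are preserved). The outline is a single polygon with 4 vertices. Extrusion per mm of travel: 0.8 × 0.25 / (π × 0.875²) = 0.083150. Accumulating E over each segment gives final E = 3.9081.

G0 X-10.46 Y23.60 Z4.00
G1 X-7.23 Y11.52 E1.0397
G1 X3.40 Y14.37 E1.9548
G1 X0.16 Y26.44 E2.9940
G1 X-10.46 Y23.60 E3.9081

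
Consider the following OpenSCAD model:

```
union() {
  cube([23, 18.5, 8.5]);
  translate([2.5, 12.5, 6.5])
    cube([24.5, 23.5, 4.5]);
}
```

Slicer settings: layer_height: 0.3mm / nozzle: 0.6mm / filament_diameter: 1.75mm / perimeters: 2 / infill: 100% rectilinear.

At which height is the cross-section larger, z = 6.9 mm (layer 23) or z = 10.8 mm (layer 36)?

layer 23 (z = 6.9 mm)

Layer 23 (z = 6.9): the 23×18.5 cube contributes its full rectangle (area 425.50 mm²); the cube at (2.5, 12.5) is present — its section is the full 24.5×23.5 rectangle (area 575.75 mm²); Merging all regions: the regions partially overlap — summed areas 1001.25 mm² minus the doubly-counted overlap 123.00 mm² gives 878.25 mm² — area = 878.25 mm². So its area = 878.25 mm². Layer 36 (z = 10.8): the cube is not intersected at this z (z outside [0, 8.5]); the cube at (2.5, 12.5) is present — its section is the full 24.5×23.5 rectangle (area 575.75 mm²); Merging all regions: only the 24.5×23.5 cube at (2.5, 12.5) is present, so the union is just that shape — area = 575.75 mm². So its area = 575.75 mm². Layer 23 is larger (878.25 vs 575.75 mm²).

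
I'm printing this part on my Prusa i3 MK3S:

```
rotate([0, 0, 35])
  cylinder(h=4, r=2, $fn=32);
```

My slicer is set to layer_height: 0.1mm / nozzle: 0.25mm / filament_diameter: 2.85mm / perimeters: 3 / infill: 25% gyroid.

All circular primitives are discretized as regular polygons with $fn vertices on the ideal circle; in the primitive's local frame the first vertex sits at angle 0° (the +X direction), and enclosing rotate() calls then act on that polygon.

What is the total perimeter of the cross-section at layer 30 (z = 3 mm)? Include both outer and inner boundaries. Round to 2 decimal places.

At z = 3 mm: the r=2 cylinder gives a regular 32-gon of circumradius 2 (constant along its height) (perimeter = 2·32·2.000·sin(180°/32) = 12.55 mm); (whole slice rotated 35° about Z — lengths, areas and connectivity unchanged). Overall, the cross-section is a single solid region. Total boundary length (outer) = 12.55 mm.

12.55 mm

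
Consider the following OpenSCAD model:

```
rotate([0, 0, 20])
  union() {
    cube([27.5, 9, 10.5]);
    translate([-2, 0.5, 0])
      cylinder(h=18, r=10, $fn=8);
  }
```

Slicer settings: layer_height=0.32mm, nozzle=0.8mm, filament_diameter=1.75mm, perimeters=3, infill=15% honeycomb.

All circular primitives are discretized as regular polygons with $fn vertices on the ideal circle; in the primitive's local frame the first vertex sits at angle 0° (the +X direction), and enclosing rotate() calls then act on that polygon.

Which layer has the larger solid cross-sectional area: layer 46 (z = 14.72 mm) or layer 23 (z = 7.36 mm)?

layer 23 (z = 7.36 mm)

Layer 46 (z = 14.72): the cube does not reach this height (z outside [0, 10.5]); the r=10 cylinder at (-2, 0.5) gives a regular 8-gon of circumradius 10 (constant along its height) (area = (8/2)·10.000²·sin(360°/8) = 282.84 mm²); Combining (union): only the r=10 cylinder at (-2, 0.5) is present, so the union is just that shape — area = 282.84 mm²; (whole slice rotated 20° about Z — lengths, areas and connectivity unchanged). So its area = 282.84 mm². Layer 23 (z = 7.36): the 27.5×9 cube contributes its full rectangle (area 247.50 mm²); the cylinder at (-2, 0.5): section is a regular 8-gon, circumradius r=10 (area = (8/2)·10.000²·sin(360°/8) = 282.84 mm²); Taking the union: the regions partially overlap — summed areas 530.34 mm² minus the doubly-counted overlap 54.94 mm² gives 475.40 mm² — area = 475.40 mm²; (rotated 20° about Z; rotation is an isometry so areas/perimeters/island counts are preserved). So its area = 475.40 mm². Layer 23 is larger (475.40 vs 282.84 mm²).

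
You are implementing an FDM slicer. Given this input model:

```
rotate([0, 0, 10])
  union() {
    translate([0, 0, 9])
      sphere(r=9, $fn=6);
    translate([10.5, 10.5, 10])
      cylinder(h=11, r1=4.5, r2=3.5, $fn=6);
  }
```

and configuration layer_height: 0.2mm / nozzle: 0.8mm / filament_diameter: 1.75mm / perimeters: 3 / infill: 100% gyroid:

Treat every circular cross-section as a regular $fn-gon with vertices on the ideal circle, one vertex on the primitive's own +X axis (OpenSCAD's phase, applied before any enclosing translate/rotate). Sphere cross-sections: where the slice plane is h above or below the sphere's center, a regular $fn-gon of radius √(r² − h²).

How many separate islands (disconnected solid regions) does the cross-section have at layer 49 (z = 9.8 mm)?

At z = 9.8 mm: the sphere: section is a regular 6-gon, circumradius = √(r²−h²) = √(9²−0.8²) = 8.964; the cone at (10.5, 10.5) is not intersected at this z (z outside [10, 21]); Merging all regions: only the r=9 sphere is present, so the union is just that shape — 1 connected region; (rotated 10° about Z; rotation is an isometry so areas/perimeters/island counts are preserved). Overall, the cross-section is a single solid region. Island count = 1.

1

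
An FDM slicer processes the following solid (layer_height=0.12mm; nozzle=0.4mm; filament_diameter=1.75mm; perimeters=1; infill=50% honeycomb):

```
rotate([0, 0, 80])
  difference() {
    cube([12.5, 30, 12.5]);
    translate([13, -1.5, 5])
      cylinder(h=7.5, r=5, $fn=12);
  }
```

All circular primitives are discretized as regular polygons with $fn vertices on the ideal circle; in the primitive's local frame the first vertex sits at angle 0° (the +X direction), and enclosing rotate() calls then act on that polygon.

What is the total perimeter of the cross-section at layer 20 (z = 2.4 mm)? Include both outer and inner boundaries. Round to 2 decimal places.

At z = 2.4 mm: the cube is present — its section is the full 12.5×30 rectangle (perimeter 85.00 mm); the cylinder at (13, -1.5) is absent (z outside [5, 12.5]); Subtracting the remaining from the first: none of the subtracted shapes is present at this height, so the 12.5×30 cube is unchanged — boundary = 85.00 mm; (rotated 80° about Z; rotation is an isometry so areas/perimeters/island counts are preserved). Overall, the cross-section is a single solid region. Total boundary length (outer) = 85.00 mm.

85.00 mm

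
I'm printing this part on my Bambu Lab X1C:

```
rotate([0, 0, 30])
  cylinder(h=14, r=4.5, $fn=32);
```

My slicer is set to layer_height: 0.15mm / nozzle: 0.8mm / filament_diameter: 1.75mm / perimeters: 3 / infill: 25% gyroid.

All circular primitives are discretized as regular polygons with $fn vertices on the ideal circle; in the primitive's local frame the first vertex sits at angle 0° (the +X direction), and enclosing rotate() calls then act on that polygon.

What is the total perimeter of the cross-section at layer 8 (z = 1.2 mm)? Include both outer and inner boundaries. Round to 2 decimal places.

28.23 mm

At z = 1.2 mm: the r=4.5 cylinder gives a regular 32-gon of circumradius 4.5 (constant along its height) (perimeter = 2·32·4.500·sin(180°/32) = 28.23 mm); (whole slice rotated 30° about Z — lengths, areas and connectivity unchanged). Overall, the cross-section is a single solid region. Total boundary length (outer) = 28.23 mm.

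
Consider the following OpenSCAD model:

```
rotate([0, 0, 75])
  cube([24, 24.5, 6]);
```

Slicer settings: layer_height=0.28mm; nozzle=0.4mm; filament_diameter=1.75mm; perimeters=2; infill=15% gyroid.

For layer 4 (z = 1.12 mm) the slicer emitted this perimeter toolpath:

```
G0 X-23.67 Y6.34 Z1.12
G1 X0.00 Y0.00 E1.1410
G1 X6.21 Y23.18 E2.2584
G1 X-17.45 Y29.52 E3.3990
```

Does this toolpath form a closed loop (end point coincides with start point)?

no

Start point (G0): (-23.67, 6.34). End point (last G1): the path does not return to the start — open.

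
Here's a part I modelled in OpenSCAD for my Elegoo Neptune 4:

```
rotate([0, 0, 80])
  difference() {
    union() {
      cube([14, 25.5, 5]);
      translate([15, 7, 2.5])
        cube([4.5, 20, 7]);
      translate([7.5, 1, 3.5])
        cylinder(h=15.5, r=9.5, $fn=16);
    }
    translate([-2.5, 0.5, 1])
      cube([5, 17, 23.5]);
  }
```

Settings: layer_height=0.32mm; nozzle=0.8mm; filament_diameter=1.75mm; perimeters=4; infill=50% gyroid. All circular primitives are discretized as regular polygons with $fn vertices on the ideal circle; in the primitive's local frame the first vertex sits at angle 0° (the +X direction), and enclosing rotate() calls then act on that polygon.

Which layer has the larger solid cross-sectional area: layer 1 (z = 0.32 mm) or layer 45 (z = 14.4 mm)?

layer 1 (z = 0.32 mm)

Layer 1 (z = 0.32): the 14×25.5 cube contributes its full rectangle (area 357.00 mm²); the cube at (15, 7) does not reach this height (z outside [2.5, 9.5]); the cylinder at (7.5, 1) is absent (z outside [3.5, 19]); Combining (union): only the 14×25.5 cube is present, so the union is just that shape — area = 357.00 mm²; the cube at (-2.5, 0.5) does not reach this height (z outside [1, 24.5]); Subtracting the remaining from the first: none of the subtracted shapes is present at this height, so the result so far is unchanged — area = 357.00 mm²; (rotated 80° about Z; rotation is an isometry so areas/perimeters/island counts are preserved). So its area = 357.00 mm². Layer 45 (z = 14.4): the cube does not reach this height (z outside [0, 5]); the cube at (15, 7) does not reach this height (z outside [2.5, 9.5]); the r=9.5 cylinder at (7.5, 1) gives a regular 16-gon of circumradius 9.5 (constant along its height) (area = (16/2)·9.500²·sin(360°/16) = 276.30 mm²); Combining (union): only the r=9.5 cylinder at (7.5, 1) is present, so the union is just that shape — area = 276.30 mm²; the cube at (-2.5, 0.5) is present — its section is the full 5×17 rectangle (area 85.00 mm²); Taking the first minus the rest: starting from the result so far (276.30 mm²), the 5×17 cube at (-2.5, 0.5) partially overlaps it — only the 26.72 mm² overlap (of its 85.00 mm²) is removed, clipping the outline — area = 249.57 mm²; (whole slice rotated 80° about Z — lengths, areas and connectivity unchanged). So its area = 249.57 mm². Layer 1 is larger (357.00 vs 249.57 mm²).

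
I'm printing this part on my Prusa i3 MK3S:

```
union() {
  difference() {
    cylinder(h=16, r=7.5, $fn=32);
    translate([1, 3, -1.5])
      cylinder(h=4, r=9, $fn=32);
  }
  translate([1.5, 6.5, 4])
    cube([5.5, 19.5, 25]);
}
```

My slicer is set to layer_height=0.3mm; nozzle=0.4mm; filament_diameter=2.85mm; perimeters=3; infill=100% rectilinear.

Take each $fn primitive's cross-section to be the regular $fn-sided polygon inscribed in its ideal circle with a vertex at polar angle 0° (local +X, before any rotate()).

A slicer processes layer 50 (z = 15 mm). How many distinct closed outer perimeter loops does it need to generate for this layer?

At z = 15 mm: the r=7.5 cylinder gives a regular 32-gon of circumradius 7.5 (constant along its height); the cylinder at (1, 3) does not reach this height (z outside [-1.5, 2.5]); Subtracting the remaining from the first: none of the subtracted shapes is present at this height, so the r=7.5 cylinder is unchanged — 1 connected region; the cube at (1.5, 6.5) is present — its section is the full 5.5×19.5 rectangle; Merging all regions: the regions partially overlap (shared area 1.04 mm²), so overlapping operands fuse into one piece — 1 connected region. The result has 1 disconnected region.

1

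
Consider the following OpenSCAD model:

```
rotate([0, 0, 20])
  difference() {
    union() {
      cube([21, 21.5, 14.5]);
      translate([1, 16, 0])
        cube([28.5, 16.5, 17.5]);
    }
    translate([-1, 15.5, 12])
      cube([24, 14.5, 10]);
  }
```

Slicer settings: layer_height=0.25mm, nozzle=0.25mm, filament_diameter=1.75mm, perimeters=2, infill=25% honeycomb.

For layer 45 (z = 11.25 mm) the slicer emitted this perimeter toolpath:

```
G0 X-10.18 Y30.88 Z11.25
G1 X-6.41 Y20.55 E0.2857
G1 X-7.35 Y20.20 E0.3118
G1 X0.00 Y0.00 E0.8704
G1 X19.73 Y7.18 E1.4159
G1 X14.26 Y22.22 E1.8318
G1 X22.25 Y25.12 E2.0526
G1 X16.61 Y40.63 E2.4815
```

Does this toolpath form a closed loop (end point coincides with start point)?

Start point (G0): (-10.18, 30.88). End point (last G1): the path does not return to the start — open.

no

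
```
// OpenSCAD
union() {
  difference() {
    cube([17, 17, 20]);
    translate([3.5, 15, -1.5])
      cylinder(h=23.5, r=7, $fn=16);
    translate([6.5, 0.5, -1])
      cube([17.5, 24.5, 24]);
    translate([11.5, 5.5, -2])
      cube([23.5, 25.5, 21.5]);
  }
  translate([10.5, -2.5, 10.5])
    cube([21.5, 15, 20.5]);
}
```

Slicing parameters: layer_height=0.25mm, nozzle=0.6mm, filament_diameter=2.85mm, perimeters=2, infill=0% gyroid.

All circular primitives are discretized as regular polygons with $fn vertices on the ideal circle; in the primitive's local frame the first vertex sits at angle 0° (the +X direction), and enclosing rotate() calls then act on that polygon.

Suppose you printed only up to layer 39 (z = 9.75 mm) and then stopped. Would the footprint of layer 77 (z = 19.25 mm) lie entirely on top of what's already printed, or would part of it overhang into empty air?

Compare the two slices. At z = 9.75: the cube (footprint 17×17) is included at this height (area 289.00 mm²); the r=7 cylinder at (3.5, 15) contributes a regular 16-gon of circumradius 7 (area = (16/2)·7.000²·sin(360°/16) = 150.01 mm²); the 17.5×24.5 cube at (6.5, 0.5) contributes its full rectangle (area 428.75 mm²); the cube at (11.5, 5.5) (footprint 23.5×25.5) is included at this height (area 599.25 mm²); Taking the first minus the rest: starting from the 17×17 cube (289.00 mm²), the r=7 cylinder at (3.5, 15) partially overlaps it — only the 81.23 mm² overlap (of its 150.01 mm²) is removed, clipping the outline; the 17.5×24.5 cube at (6.5, 0.5) partially overlaps it — only the 148.23 mm² overlap (of its 428.75 mm²) is removed, clipping the outline; the 23.5×25.5 cube at (11.5, 5.5) misses the remaining region (no effect) — area = 59.55 mm²; the cube at (10.5, -2.5) does not reach this height (z outside [10.5, 31]); Merging all regions: only the result so far is present, so the union is just that shape — area = 59.55 mm². At z = 19.25: the cube (footprint 17×17) is included at this height (area 289.00 mm²); the cylinder at (3.5, 15): section is a regular 16-gon, circumradius r=7 (area = (16/2)·7.000²·sin(360°/16) = 150.01 mm²); the 17.5×24.5 cube at (6.5, 0.5) contributes its full rectangle (area 428.75 mm²); the 23.5×25.5 cube at (11.5, 5.5) contributes its full rectangle (area 599.25 mm²); Taking the first minus the rest: starting from the 17×17 cube (289.00 mm²), the r=7 cylinder at (3.5, 15) partially overlaps it — only the 81.23 mm² overlap (of its 150.01 mm²) is removed, clipping the outline; the 17.5×24.5 cube at (6.5, 0.5) partially overlaps it — only the 148.23 mm² overlap (of its 428.75 mm²) is removed, clipping the outline; the 23.5×25.5 cube at (11.5, 5.5) misses the remaining region (no effect) — area = 59.55 mm²; the 21.5×15 cube at (10.5, -2.5) contributes its full rectangle (area 322.50 mm²); Merging all regions: the regions partially overlap — summed areas 382.05 mm² minus the doubly-counted overlap 3.25 mm² gives 378.80 mm² — area = 378.80 mm². Checking containment: at z = 19.25 the cross-section extends beyond the z = 9.75 cross-section by about 319.25 mm².

part overhangs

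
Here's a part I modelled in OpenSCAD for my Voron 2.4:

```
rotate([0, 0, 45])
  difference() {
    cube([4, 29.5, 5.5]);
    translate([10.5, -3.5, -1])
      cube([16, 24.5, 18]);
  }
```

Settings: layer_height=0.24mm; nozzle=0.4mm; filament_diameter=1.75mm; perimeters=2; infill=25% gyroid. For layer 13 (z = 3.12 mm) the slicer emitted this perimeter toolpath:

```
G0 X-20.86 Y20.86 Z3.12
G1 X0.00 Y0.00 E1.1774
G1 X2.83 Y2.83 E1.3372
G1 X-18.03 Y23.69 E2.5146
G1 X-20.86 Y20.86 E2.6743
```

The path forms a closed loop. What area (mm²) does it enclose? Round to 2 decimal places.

118.07 mm²

Apply the shoelace formula to the sequence of (X, Y) vertices; enclosed area = 118.07 mm².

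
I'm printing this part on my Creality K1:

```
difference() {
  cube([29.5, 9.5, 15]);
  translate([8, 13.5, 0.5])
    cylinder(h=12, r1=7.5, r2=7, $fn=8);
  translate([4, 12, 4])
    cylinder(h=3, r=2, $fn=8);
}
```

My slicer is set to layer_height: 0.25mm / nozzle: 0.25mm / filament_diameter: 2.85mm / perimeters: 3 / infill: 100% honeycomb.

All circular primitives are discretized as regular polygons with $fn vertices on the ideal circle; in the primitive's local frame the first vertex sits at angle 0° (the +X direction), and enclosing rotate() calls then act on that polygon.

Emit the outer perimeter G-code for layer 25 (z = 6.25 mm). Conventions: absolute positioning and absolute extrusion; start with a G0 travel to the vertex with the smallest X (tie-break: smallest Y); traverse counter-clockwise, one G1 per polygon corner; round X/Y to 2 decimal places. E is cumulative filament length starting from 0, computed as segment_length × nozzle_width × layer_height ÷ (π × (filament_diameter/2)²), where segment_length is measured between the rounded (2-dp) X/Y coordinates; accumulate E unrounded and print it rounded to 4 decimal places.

G0 X0.00 Y0.00 Z6.25
G1 X29.50 Y0.00 E0.2890
G1 X29.50 Y9.50 E0.3821
G1 X13.60 Y9.50 E0.5379
G1 X13.13 Y8.37 E0.5499
G1 X8.00 Y6.24 E0.6043
G1 X2.87 Y8.37 E0.6587
G1 X2.40 Y9.50 E0.6707
G1 X0.00 Y9.50 E0.6942
G1 X0.00 Y0.00 E0.7873

At z = 6.25 mm: the 29.5×9.5 cube contributes its full rectangle; the cone at (8, 13.5) (r1=7.5→r2=7) has section circumradius 7.260 here — a regular 8-gon; the r=2 cylinder at (4, 12) gives a regular 8-gon of circumradius 2 (constant along its height); After the difference (first − rest): starting from the 29.5×9.5 cube, the cone at (8, 13.5) partially overlaps it — only the 23.09 mm² overlap (of its 149.10 mm²) is removed, clipping the outline; the r=2 cylinder at (4, 12) misses the remaining region (no effect) — 1 connected region. The outline is a single polygon with 9 vertices. Extrusion per mm of travel: 0.25 × 0.25 / (π × 1.425²) = 0.009797. Accumulating E over each segment gives final E = 0.7873.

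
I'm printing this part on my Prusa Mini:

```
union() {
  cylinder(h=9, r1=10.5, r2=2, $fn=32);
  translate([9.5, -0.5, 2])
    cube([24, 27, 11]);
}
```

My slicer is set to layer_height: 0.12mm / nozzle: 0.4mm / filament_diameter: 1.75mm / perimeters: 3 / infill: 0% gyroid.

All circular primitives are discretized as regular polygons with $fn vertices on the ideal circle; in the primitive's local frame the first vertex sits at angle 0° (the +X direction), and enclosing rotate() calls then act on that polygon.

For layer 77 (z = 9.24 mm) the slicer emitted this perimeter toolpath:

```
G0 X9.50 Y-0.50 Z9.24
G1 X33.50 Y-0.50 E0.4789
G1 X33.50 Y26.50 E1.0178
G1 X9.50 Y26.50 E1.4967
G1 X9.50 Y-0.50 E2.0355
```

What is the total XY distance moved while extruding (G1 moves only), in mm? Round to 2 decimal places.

102.00 mm

Sum the Euclidean lengths of each G1 segment: total = 102.00 mm.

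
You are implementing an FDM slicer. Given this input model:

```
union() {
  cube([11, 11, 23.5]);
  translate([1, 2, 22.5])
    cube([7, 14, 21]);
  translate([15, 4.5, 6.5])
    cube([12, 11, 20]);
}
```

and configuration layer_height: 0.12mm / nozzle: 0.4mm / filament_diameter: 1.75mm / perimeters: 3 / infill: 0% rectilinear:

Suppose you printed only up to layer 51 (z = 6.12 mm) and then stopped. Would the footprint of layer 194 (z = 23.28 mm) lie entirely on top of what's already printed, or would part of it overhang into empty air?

part overhangs

Compare the two slices. At z = 6.12: the cube (footprint 11×11) is included at this height (area 121.00 mm²); the cube at (1, 2) does not reach this height (z outside [22.5, 43.5]); the cube at (15, 4.5) does not reach this height (z outside [6.5, 26.5]); Combining (union): only the 11×11 cube is present, so the union is just that shape — area = 121.00 mm². At z = 23.28: the cube is present — its section is the full 11×11 rectangle (area 121.00 mm²); the cube at (1, 2) (footprint 7×14) is included at this height (area 98.00 mm²); the 12×11 cube at (15, 4.5) contributes its full rectangle (area 132.00 mm²); Taking the union: the regions partially overlap — summed areas 351.00 mm² minus the doubly-counted overlap 63.00 mm² gives 288.00 mm² — area = 288.00 mm². Checking containment: at z = 23.28 the cross-section extends beyond the z = 6.12 cross-section by about 167.00 mm².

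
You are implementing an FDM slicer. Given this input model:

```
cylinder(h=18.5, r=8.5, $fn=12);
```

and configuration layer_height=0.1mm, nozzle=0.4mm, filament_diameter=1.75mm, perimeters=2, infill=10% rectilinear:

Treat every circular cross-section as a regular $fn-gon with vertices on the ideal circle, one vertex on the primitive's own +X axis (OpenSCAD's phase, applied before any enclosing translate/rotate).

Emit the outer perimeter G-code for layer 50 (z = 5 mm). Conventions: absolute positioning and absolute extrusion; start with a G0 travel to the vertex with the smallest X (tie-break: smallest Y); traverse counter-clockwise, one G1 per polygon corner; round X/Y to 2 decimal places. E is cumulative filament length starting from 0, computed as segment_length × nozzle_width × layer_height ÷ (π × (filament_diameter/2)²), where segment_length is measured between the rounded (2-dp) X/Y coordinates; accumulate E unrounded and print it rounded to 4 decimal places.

G0 X-8.50 Y0.00 Z5.00
G1 X-7.36 Y-4.25 E0.0732
G1 X-4.25 Y-7.36 E0.1463
G1 X0.00 Y-8.50 E0.2195
G1 X4.25 Y-7.36 E0.2927
G1 X7.36 Y-4.25 E0.3658
G1 X8.50 Y0.00 E0.4390
G1 X7.36 Y4.25 E0.5122
G1 X4.25 Y7.36 E0.5853
G1 X0.00 Y8.50 E0.6585
G1 X-4.25 Y7.36 E0.7317
G1 X-7.36 Y4.25 E0.8048
G1 X-8.50 Y0.00 E0.8780

At z = 5 mm: the r=8.5 cylinder contributes a regular 12-gon of circumradius 8.5. The outline is a single polygon with 12 vertices. Extrusion per mm of travel: 0.4 × 0.1 / (π × 0.875²) = 0.016630. Accumulating E over each segment gives final E = 0.8780.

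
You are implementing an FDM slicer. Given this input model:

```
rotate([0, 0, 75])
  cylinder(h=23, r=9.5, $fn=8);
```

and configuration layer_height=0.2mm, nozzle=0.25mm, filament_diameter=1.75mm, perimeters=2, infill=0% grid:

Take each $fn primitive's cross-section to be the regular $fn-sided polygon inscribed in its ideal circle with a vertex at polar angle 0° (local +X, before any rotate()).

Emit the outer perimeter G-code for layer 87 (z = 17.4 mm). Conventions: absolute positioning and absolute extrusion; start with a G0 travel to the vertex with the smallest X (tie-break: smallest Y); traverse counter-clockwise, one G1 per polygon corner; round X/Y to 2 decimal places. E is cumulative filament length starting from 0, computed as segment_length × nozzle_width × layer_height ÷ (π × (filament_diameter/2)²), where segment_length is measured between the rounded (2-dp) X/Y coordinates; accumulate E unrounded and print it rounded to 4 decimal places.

At z = 17.4 mm: the r=9.5 cylinder gives a regular 8-gon of circumradius 9.5 (constant along its height); (rotated 75° about Z; rotation is an isometry so areas/perimeters/island counts are preserved). The outline is a single polygon with 8 vertices. Extrusion per mm of travel: 0.25 × 0.2 / (π × 0.875²) = 0.020788. Accumulating E over each segment gives final E = 1.2096.

G0 X-9.18 Y2.46 Z17.40
G1 X-8.23 Y-4.75 E0.1512
G1 X-2.46 Y-9.18 E0.3024
G1 X4.75 Y-8.23 E0.4536
G1 X9.18 Y-2.46 E0.6048
G1 X8.23 Y4.75 E0.7560
G1 X2.46 Y9.18 E0.9072
G1 X-4.75 Y8.23 E1.0584
G1 X-9.18 Y2.46 E1.2096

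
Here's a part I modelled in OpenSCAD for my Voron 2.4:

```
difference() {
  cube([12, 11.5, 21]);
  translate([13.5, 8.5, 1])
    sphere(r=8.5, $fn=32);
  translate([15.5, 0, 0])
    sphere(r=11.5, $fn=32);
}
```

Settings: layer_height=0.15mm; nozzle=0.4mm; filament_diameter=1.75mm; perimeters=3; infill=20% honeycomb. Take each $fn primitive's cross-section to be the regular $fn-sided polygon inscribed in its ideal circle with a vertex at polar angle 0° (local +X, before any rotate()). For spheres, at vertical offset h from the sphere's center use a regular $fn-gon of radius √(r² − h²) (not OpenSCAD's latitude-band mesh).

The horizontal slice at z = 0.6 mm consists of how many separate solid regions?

At z = 0.6 mm: the cube is present — its section is the full 12×11.5 rectangle; the r=8.5 sphere at (13.5, 8.5) slices to a regular 32-gon of circumradius 8.491 (√(r²−h²) with h=0.4 from center); the r=11.5 sphere at (15.5, 0) slices to a regular 32-gon of circumradius 11.484 (√(r²−h²) with h=0.6 from center); Subtracting the remaining from the first: starting from the 12×11.5 cube, the r=8.5 sphere at (13.5, 8.5) partially overlaps it — only the 63.97 mm² overlap (of its 225.02 mm²) is removed, clipping the outline; the r=11.5 sphere at (15.5, 0) partially overlaps it — only the 17.91 mm² overlap (of its 411.69 mm²) is removed, clipping the outline — 1 connected region. The result has 1 disconnected region.

1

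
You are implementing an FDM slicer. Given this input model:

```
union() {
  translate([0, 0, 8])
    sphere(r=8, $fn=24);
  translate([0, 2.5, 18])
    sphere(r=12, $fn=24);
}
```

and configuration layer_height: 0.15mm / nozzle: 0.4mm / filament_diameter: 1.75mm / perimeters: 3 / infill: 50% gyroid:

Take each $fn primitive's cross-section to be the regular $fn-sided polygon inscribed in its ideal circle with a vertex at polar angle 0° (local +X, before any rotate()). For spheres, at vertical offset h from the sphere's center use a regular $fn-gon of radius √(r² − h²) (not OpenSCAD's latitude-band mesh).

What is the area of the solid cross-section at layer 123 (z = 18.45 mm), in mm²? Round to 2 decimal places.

446.61 mm²

At z = 18.45 mm: the sphere does not reach this height (|z−center|=10.450 > r=8); the r=12 sphere at (0, 2.5) contributes a regular 24-gon of circumradius √(12²−0.45²) = 11.992 (area = (24/2)·11.992²·sin(360°/24) = 446.61 mm²); Merging all regions: only the r=12 sphere at (0, 2.5) is present, so the union is just that shape — area = 446.61 mm². Overall, the cross-section is a single solid region. Net area = 446.61 mm².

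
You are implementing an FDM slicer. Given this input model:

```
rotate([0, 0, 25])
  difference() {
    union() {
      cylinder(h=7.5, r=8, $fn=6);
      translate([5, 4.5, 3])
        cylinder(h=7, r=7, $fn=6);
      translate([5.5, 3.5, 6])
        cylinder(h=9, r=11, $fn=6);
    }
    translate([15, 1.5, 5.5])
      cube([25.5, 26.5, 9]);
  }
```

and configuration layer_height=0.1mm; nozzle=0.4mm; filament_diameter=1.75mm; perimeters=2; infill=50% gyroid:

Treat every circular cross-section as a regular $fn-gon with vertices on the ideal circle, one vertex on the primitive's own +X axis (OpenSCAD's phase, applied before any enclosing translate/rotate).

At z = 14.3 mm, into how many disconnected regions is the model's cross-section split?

1

At z = 14.3 mm: the cylinder is absent (z outside [0, 7.5]); the cylinder at (5, 4.5) is absent (z outside [3, 10]); the r=11 cylinder at (5.5, 3.5) gives a regular 6-gon of circumradius 11 (constant along its height); Merging all regions: only the r=11 cylinder at (5.5, 3.5) is present, so the union is just that shape — 1 connected region; the cube at (15, 1.5) (footprint 25.5×26.5) is included at this height; After the difference (first − rest): starting from the result so far, the 25.5×26.5 cube at (15, 1.5) partially overlaps it — only the 3.79 mm² overlap (of its 675.75 mm²) is removed, clipping the outline — 1 connected region; (rotated 25° about Z; rotation is an isometry so areas/perimeters/island counts are preserved). The result has 1 disconnected region.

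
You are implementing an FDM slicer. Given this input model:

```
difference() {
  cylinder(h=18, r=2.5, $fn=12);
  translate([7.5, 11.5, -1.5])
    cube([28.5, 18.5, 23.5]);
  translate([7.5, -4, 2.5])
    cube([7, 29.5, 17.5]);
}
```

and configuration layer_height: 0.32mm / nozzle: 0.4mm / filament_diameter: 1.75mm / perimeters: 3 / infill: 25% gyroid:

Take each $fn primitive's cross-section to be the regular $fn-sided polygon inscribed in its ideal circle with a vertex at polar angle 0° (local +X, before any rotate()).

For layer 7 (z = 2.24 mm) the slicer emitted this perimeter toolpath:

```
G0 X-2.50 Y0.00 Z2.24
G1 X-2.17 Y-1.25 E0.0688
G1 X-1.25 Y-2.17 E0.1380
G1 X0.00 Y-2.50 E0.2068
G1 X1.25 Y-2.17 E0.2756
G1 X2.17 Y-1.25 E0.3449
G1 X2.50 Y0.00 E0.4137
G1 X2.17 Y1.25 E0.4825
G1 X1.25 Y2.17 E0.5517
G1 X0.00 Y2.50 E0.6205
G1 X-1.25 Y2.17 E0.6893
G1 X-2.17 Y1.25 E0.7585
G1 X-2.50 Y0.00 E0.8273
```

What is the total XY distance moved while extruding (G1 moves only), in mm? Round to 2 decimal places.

Sum the Euclidean lengths of each G1 segment: total = 15.55 mm.

15.55 mm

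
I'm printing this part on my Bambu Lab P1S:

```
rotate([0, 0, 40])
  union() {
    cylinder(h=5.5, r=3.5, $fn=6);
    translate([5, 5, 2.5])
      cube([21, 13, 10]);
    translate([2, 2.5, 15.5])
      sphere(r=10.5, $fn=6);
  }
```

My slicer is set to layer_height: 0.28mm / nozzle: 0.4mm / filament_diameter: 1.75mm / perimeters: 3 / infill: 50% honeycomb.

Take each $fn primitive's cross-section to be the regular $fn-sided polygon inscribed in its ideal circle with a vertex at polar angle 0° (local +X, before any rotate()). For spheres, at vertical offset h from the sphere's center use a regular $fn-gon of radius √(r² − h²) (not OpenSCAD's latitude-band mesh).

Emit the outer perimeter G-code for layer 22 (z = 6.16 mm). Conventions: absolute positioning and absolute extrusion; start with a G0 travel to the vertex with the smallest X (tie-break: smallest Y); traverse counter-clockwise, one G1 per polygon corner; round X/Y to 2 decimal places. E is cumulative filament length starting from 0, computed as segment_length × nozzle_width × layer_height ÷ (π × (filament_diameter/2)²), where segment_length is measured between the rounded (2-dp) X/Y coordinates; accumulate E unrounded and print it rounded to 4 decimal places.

At z = 6.16 mm: the cylinder is not intersected at this z (z outside [0, 5.5]); the cube at (5, 5) is present — its section is the full 21×13 rectangle; the r=10.5 sphere at (2, 2.5) slices to a regular 6-gon of circumradius 4.797 (√(r²−h²) with h=9.34 from center); Merging all regions: the regions partially overlap (shared area 0.11 mm²), so overlapping operands fuse into one piece — 1 connected region; (whole slice rotated 40° about Z — lengths, areas and connectivity unchanged). The outline is a single polygon with 11 vertices. Extrusion per mm of travel: 0.4 × 0.28 / (π × 0.875²) = 0.046564. Accumulating E over each segment gives final E = 4.4278.

G0 X-7.74 Y17.00 Z6.16
G1 X0.22 Y7.51 E0.5768
G1 X-0.91 Y7.93 E0.6329
G1 X-4.58 Y4.84 E0.8563
G1 X-3.75 Y0.12 E1.0794
G1 X0.76 Y-1.52 E1.3029
G1 X4.43 Y1.56 E1.5260
G1 X3.60 Y6.28 E1.7492
G1 X0.89 Y7.27 E1.8835
G1 X16.70 Y20.54 E2.8446
G1 X8.35 Y30.50 E3.4498
G1 X-7.74 Y17.00 E4.4278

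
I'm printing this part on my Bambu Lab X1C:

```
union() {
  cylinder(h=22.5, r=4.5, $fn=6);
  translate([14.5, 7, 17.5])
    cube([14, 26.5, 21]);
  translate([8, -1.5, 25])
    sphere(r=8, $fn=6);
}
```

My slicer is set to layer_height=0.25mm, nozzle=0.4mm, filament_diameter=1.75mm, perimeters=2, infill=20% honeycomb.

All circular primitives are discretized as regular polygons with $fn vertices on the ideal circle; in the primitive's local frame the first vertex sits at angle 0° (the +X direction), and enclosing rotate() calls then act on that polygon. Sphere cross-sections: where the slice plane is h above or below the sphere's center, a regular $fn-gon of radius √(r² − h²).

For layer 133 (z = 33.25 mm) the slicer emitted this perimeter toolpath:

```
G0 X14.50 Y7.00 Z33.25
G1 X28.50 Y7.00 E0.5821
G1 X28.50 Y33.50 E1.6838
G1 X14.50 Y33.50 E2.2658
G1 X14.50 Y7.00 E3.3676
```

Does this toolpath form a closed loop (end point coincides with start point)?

yes

Start point (G0): (14.50, 7.00). End point (last G1): the path returns to the start — closed.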